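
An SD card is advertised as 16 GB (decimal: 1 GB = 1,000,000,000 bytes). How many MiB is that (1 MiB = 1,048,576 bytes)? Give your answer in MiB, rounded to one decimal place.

15,258.8 MiB

16 GB = 16 × 10^9 bytes = 16,000,000,000 bytes
1 MiB = 1,048,576 bytes
16,000,000,000 / 1,048,576 = 15,258.8 MiB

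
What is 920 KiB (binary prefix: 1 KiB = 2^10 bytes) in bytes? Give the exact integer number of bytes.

942,080 bytes

920 × 1,024 = 942,080 bytes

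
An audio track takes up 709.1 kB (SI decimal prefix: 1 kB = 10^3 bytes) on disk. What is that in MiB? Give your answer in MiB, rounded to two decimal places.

709.1 kB = 709.1 × 10^3 bytes = 709,100 bytes
1 MiB = 1,048,576 bytes
709,100 / 1,048,576 = 0.68 MiB

0.68 MiB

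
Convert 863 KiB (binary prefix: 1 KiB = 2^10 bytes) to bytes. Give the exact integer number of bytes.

863 × 1,024 = 883,712 bytes

883,712 bytes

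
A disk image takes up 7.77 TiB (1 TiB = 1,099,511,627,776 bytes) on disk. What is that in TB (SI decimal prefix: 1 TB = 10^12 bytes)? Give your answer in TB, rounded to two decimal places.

7.77 TiB × 1,099,511,627,776 bytes/TiB = 8,543,205,347,819.52 bytes
1 TB = 1,000,000,000,000 bytes
8,543,205,347,819.52 / 1,000,000,000,000 = 8.54 TB

8.54 TB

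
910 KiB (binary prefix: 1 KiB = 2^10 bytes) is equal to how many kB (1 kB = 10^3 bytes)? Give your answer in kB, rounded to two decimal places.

910 KiB × 1,024 bytes/KiB = 931,840 bytes
1 kB = 10^3 bytes = 1,000 bytes
931,840 / 1,000 = 931.84 kB

931.84 kB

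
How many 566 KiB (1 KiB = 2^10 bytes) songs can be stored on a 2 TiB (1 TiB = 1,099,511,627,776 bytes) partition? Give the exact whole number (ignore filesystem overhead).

3,794,140

Capacity: 2 TiB = 2,199,023,255,552 bytes
Per item: 566 KiB = 579,584 bytes
⌊2,199,023,255,552 / 579,584⌋ = 3,794,140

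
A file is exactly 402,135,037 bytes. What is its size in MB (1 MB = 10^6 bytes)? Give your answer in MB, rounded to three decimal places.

402.135 MB

402,135,037 bytes given.
1 MB = 10^6 bytes = 1,000,000 bytes
402,135,037 / 1,000,000 = 402.135 MB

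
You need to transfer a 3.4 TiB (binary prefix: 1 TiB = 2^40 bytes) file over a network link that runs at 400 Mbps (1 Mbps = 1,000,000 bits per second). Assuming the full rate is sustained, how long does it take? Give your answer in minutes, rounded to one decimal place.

1,246.1 minutes

3.4 TiB = 3,738,339,534,438.4 bytes = 29,906,716,275,507.2 bits
400 Mbps = 400,000,000 bits/s
time = 29,906,716,275,507.2 / 400,000,000 = 74,766.79 s
74,766.79 s / 60 = 1,246.1 minutes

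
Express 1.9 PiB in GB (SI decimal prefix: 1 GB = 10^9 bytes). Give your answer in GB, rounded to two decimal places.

1.9 PiB = 1.9 × 2^50 bytes = 2,139,209,823,000,985.6 bytes
1 GB = 10^9 bytes = 1,000,000,000 bytes
2,139,209,823,000,985.6 / 1,000,000,000 = 2,139,209.82 GB

2,139,209.82 GB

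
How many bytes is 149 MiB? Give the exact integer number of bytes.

149 × 1,048,576 = 156,237,824 bytes

156,237,824 bytes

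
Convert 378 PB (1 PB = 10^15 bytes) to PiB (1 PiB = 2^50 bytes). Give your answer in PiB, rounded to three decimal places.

335.731 PiB

378 PB = 378 × 10^15 bytes = 378,000,000,000,000,000 bytes
1 PiB = 1,125,899,906,842,624 bytes
378,000,000,000,000,000 / 1,125,899,906,842,624 = 335.731 PiB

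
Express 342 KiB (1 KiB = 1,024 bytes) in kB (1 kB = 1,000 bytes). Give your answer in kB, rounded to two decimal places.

342 KiB × 1,024 bytes/KiB = 350,208 bytes
1 kB = 1,000 bytes
350,208 / 1,000 = 350.21 kB

350.21 kB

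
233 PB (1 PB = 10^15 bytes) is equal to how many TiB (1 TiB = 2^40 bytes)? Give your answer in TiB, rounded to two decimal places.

233 PB = 233 × 10^15 bytes = 233,000,000,000,000,000 bytes
1 TiB = 2^40 bytes = 1,099,511,627,776 bytes
233,000,000,000,000,000 / 1,099,511,627,776 = 211,912.27 TiB

211,912.27 TiB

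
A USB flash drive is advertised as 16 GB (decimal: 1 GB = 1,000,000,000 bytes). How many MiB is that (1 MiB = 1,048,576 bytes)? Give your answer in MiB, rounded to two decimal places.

16 GB = 16 × 10^9 bytes = 16,000,000,000 bytes
1 MiB = 1,048,576 bytes
16,000,000,000 / 1,048,576 = 15,258.79 MiB

15,258.79 MiB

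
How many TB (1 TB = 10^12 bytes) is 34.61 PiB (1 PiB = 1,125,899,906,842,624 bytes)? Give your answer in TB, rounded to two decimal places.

38,967.40 TB

34.61 PiB = 34.61 × 2^50 bytes = 38,967,395,775,823,216.64 bytes
1 TB = 10^12 bytes = 1,000,000,000,000 bytes
38,967,395,775,823,216.64 / 1,000,000,000,000 = 38,967.40 TB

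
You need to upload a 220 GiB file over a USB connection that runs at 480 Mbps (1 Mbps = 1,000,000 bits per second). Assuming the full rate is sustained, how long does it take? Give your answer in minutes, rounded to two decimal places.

220 GiB = 236,223,201,280 bytes = 1,889,785,610,240 bits
480 Mbps = 480,000,000 bits/s
time = 1,889,785,610,240 / 480,000,000 = 3,937.053 s
3,937.053 s / 60 = 65.62 minutes

65.62 minutes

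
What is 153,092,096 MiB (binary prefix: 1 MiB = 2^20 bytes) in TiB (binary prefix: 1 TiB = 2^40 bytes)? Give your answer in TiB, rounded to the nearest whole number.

153,092,096 MiB = 153,092,096 × 2^20 bytes = 160,528,697,655,296 bytes
1 TiB = 2^40 bytes = 1,099,511,627,776 bytes
160,528,697,655,296 / 1,099,511,627,776 = 146 TiB

146 TiB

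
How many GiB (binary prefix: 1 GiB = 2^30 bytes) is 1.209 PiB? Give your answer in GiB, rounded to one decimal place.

1.209 PiB = 1.209 × 2^50 bytes = 1,361,212,987,372,732.416 bytes
1 GiB = 2^30 bytes = 1,073,741,824 bytes
1,361,212,987,372,732.416 / 1,073,741,824 = 1,267,728.4 GiB

1,267,728.4 GiB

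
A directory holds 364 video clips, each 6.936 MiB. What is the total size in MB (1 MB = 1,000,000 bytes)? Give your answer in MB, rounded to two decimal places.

Total = 364 × 6.936 MiB = 2524.704 MiB
= 2524.704 × 1,048,576 bytes = 2,647,344,021.504 bytes
1 MB = 1,000,000 bytes
2,647,344,021.504 / 1,000,000 = 2,647.34 MB

2,647.34 MB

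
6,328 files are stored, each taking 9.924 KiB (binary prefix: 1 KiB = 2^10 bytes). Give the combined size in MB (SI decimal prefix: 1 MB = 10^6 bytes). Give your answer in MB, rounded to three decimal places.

Total = 6,328 × 9.924 KiB = 62799.072 KiB
= 62799.072 × 1,024 bytes = 64,306,249.728 bytes
1 MB = 1,000,000 bytes
64,306,249.728 / 1,000,000 = 64.306 MB

64.306 MB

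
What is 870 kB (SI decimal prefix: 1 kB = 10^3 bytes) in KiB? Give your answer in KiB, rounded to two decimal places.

870 kB = 870 × 10^3 bytes = 870,000 bytes
1 KiB = 1,024 bytes
870,000 / 1,024 = 849.61 KiB

849.61 KiB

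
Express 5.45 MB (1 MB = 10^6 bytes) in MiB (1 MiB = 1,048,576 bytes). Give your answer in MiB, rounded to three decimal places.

5.198 MiB

5.45 MB = 5.45 × 10^6 bytes = 5,450,000 bytes
1 MiB = 1,048,576 bytes
5,450,000 / 1,048,576 = 5.198 MiB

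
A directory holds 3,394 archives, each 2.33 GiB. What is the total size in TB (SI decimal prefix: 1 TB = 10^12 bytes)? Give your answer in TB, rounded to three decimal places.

8.491 TB

Total = 3,394 × 2.33 GiB = 7908.02 GiB
= 7908.02 × 1,073,741,824 bytes = 8,491,171,819,028.48 bytes
1 TB = 1,000,000,000,000 bytes
8,491,171,819,028.48 / 1,000,000,000,000 = 8.491 TB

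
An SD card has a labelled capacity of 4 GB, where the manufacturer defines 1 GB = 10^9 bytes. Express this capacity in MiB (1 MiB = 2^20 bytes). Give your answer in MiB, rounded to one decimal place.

3,814.7 MiB

4 GB = 4 × 10^9 bytes = 4,000,000,000 bytes
1 MiB = 2^20 bytes = 1,048,576 bytes
4,000,000,000 / 1,048,576 = 3,814.7 MiB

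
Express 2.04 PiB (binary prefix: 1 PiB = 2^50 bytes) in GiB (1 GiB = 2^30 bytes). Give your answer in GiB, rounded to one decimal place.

2,139,095.0 GiB

2.04 PiB × 1,125,899,906,842,624 bytes/PiB = 2,296,835,809,958,952.96 bytes
1 GiB = 1,073,741,824 bytes
2,296,835,809,958,952.96 / 1,073,741,824 = 2,139,095.0 GiB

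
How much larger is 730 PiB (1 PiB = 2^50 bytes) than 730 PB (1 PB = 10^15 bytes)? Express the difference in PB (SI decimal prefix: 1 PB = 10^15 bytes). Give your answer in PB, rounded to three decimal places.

730 PiB = 730 × 1,125,899,906,842,624 = 821,906,931,995,115,520 bytes
730 PB = 730 × 1,000,000,000,000,000 = 730,000,000,000,000,000 bytes
difference = 91,906,931,995,115,520 bytes
91,906,931,995,115,520 / 1,000,000,000,000,000 = 91.907 PB

91.907 PB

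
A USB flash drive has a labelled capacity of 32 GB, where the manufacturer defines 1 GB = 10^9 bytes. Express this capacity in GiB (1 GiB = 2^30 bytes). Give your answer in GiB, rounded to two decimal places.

29.80 GiB

32 GB × 1,000,000,000 bytes/GB = 32,000,000,000 bytes
1 GiB = 2^30 bytes = 1,073,741,824 bytes
32,000,000,000 / 1,073,741,824 = 29.80 GiB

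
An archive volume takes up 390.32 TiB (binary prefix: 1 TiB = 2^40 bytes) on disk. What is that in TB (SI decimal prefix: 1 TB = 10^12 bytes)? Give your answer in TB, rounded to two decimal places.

390.32 TiB × 1,099,511,627,776 bytes/TiB = 429,161,378,553,528.32 bytes
1 TB = 1,000,000,000,000 bytes
429,161,378,553,528.32 / 1,000,000,000,000 = 429.16 TB

429.16 TB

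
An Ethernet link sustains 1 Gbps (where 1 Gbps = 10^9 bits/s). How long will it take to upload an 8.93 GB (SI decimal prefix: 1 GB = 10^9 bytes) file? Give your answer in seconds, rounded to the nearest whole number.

8.93 GB = 8,930,000,000 bytes = 71,440,000,000 bits
1 Gbps = 1,000,000,000 bits/s
time = 71,440,000,000 / 1,000,000,000 = 71 s

71 seconds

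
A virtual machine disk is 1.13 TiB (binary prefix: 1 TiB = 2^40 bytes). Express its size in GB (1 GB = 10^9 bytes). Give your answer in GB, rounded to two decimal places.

1.13 TiB = 1.13 × 2^40 bytes = 1,242,448,139,386.88 bytes
1 GB = 1,000,000,000 bytes
1,242,448,139,386.88 / 1,000,000,000 = 1,242.45 GB

1,242.45 GB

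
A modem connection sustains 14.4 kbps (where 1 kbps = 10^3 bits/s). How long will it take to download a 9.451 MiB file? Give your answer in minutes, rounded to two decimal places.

91.76 minutes

9.451 MiB = 9,910,091.776 bytes = 79,280,734.208 bits
14.4 kbps = 14,400 bits/s
time = 79,280,734.208 / 14,400 = 5,505.607 s
5,505.607 s / 60 = 91.76 minutes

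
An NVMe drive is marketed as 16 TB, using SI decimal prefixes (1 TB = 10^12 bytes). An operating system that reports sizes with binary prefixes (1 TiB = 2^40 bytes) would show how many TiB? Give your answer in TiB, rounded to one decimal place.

16 TB = 16 × 10^12 bytes = 16,000,000,000,000 bytes
1 TiB = 2^40 bytes = 1,099,511,627,776 bytes
16,000,000,000,000 / 1,099,511,627,776 = 14.6 TiB

14.6 TiB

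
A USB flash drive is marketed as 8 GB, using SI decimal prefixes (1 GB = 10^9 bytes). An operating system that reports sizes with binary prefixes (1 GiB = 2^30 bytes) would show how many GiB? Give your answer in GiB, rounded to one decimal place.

7.5 GiB

8 GB = 8 × 10^9 bytes = 8,000,000,000 bytes
1 GiB = 2^30 bytes = 1,073,741,824 bytes
8,000,000,000 / 1,073,741,824 = 7.5 GiB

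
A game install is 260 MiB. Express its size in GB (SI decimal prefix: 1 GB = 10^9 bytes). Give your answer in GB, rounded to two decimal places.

0.27 GB

260 MiB = 260 × 2^20 bytes = 272,629,760 bytes
1 GB = 1,000,000,000 bytes
272,629,760 / 1,000,000,000 = 0.27 GB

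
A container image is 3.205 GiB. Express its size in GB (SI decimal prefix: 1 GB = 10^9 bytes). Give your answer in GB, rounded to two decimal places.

3.44 GB

3.205 GiB = 3.205 × 2^30 bytes = 3,441,342,545.92 bytes
1 GB = 1,000,000,000 bytes
3,441,342,545.92 / 1,000,000,000 = 3.44 GB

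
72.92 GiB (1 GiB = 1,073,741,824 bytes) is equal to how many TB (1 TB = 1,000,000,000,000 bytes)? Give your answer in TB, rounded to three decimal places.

0.078 TB

72.92 GiB = 72.92 × 2^30 bytes = 78,297,253,806.08 bytes
1 TB = 10^12 bytes = 1,000,000,000,000 bytes
78,297,253,806.08 / 1,000,000,000,000 = 0.078 TB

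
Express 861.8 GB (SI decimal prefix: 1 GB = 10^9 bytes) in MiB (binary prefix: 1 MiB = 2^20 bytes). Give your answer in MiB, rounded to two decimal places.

821,876.53 MiB

861.8 GB × 1,000,000,000 bytes/GB = 861,800,000,000 bytes
1 MiB = 2^20 bytes = 1,048,576 bytes
861,800,000,000 / 1,048,576 = 821,876.53 MiB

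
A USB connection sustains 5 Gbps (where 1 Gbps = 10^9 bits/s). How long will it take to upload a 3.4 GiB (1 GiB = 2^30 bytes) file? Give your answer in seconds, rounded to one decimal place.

3.4 GiB = 3,650,722,201.6 bytes = 29,205,777,612.8 bits
5 Gbps = 5,000,000,000 bits/s
time = 29,205,777,612.8 / 5,000,000,000 = 5.8 s

5.8 seconds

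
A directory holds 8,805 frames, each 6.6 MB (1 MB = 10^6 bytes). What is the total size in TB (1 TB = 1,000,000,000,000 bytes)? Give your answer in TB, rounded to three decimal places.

0.058 TB

Total = 8,805 × 6.6 MB = 58,113 MB
= 58,113 × 1,000,000 bytes = 58,113,000,000 bytes
1 TB = 1,000,000,000,000 bytes
58,113,000,000 / 1,000,000,000,000 = 0.058 TB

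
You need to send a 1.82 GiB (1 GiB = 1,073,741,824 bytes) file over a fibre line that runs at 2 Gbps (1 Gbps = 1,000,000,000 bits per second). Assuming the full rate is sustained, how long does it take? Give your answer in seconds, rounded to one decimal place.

7.8 seconds

1.82 GiB = 1,954,210,119.68 bytes = 15,633,680,957.44 bits
2 Gbps = 2,000,000,000 bits/s
time = 15,633,680,957.44 / 2,000,000,000 = 7.8 s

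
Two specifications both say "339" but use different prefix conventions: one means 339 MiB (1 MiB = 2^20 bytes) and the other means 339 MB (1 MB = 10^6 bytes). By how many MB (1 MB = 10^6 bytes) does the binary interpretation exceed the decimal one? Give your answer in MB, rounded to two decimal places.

16.47 MB

339 MiB = 339 × 1,048,576 = 355,467,264 bytes
339 MB = 339 × 1,000,000 = 339,000,000 bytes
difference = 16,467,264 bytes
16,467,264 / 1,000,000 = 16.47 MB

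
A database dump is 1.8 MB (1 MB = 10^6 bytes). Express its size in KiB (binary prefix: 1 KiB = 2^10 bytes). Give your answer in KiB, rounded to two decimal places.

1,757.81 KiB

1.8 MB = 1.8 × 10^6 bytes = 1,800,000 bytes
1 KiB = 2^10 bytes = 1,024 bytes
1,800,000 / 1,024 = 1,757.81 KiB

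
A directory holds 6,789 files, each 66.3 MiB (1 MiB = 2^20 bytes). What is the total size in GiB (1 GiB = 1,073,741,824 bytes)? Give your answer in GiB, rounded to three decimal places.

Total = 6,789 × 66.3 MiB = 450110.7 MiB
= 450110.7 × 1,048,576 bytes = 471,975,277,363.2 bytes
1 GiB = 1,073,741,824 bytes
471,975,277,363.2 / 1,073,741,824 = 439.561 GiB

439.561 GiB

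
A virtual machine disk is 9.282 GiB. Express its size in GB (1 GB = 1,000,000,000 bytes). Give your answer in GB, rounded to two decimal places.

9.97 GB

9.282 GiB × 1,073,741,824 bytes/GiB = 9,966,471,610.368 bytes
1 GB = 1,000,000,000 bytes
9,966,471,610.368 / 1,000,000,000 = 9.97 GB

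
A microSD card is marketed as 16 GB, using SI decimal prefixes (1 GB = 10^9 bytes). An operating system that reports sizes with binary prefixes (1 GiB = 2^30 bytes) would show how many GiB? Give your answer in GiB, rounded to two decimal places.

16 GB = 16 × 10^9 bytes = 16,000,000,000 bytes
1 GiB = 2^30 bytes = 1,073,741,824 bytes
16,000,000,000 / 1,073,741,824 = 14.90 GiB

14.90 GiB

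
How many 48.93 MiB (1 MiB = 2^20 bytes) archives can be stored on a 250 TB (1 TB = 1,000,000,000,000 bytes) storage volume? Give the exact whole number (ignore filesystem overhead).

Capacity: 250 TB = 250,000,000,000,000 bytes
Per item: 48.93 MiB = 51,306,823.68 bytes
⌊250,000,000,000,000 / 51,306,823.68⌋ = 4,872,646

4,872,646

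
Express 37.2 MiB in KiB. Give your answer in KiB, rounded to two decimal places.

38,092.80 KiB

37.2 MiB = 37.2 × 2^20 bytes = 39,007,027.2 bytes
1 KiB = 1,024 bytes
39,007,027.2 / 1,024 = 38,092.80 KiB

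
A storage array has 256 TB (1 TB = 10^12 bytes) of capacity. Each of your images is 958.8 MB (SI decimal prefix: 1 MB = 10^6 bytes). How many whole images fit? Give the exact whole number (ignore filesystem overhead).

267,000

Capacity: 256 TB = 256,000,000,000,000 bytes
Per item: 958.8 MB = 958,800,000 bytes
⌊256,000,000,000,000 / 958,800,000⌋ = 267,000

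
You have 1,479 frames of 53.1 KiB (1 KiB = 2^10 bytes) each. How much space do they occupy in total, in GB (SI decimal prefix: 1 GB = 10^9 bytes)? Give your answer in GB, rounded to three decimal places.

0.080 GB

Total = 1,479 × 53.1 KiB = 78534.9 KiB
= 78534.9 × 1,024 bytes = 80,419,737.6 bytes
1 GB = 1,000,000,000 bytes
80,419,737.6 / 1,000,000,000 = 0.080 GB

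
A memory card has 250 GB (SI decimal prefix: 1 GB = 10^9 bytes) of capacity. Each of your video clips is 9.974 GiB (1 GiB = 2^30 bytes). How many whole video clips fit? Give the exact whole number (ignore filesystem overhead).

23

Capacity: 250 GB = 250,000,000,000 bytes
Per item: 9.974 GiB = 10,709,500,952.576 bytes
⌊250,000,000,000 / 10,709,500,952.576⌋ = 23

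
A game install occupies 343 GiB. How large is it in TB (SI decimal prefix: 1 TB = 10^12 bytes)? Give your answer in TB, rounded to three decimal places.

0.368 TB

343 GiB × 1,073,741,824 bytes/GiB = 368,293,445,632 bytes
1 TB = 10^12 bytes = 1,000,000,000,000 bytes
368,293,445,632 / 1,000,000,000,000 = 0.368 TB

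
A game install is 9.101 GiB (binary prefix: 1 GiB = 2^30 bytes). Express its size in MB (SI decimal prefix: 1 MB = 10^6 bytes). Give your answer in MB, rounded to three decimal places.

9,772.124 MB

9.101 GiB = 9.101 × 2^30 bytes = 9,772,124,340.224 bytes
1 MB = 1,000,000 bytes
9,772,124,340.224 / 1,000,000 = 9,772.124 MB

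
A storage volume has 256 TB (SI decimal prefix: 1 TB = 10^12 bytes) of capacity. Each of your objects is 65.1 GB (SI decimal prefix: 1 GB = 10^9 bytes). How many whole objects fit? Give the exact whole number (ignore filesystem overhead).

Capacity: 256 TB = 256,000,000,000,000 bytes
Per item: 65.1 GB = 65,100,000,000 bytes
⌊256,000,000,000,000 / 65,100,000,000⌋ = 3,932

3,932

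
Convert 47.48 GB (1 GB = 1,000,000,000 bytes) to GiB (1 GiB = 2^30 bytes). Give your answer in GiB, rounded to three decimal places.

44.219 GiB

47.48 GB × 1,000,000,000 bytes/GB = 47,480,000,000 bytes
1 GiB = 2^30 bytes = 1,073,741,824 bytes
47,480,000,000 / 1,073,741,824 = 44.219 GiB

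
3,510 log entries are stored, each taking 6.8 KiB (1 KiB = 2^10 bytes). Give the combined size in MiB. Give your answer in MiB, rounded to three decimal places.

Total = 3,510 × 6.8 KiB = 23,868 KiB
= 23,868 × 1,024 bytes = 24,440,832 bytes
1 MiB = 1,048,576 bytes
24,440,832 / 1,048,576 = 23.309 MiB

23.309 MiB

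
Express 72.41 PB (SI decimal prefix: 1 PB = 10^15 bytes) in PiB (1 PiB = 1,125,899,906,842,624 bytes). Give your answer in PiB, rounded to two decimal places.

64.31 PiB

72.41 PB = 72.41 × 10^15 bytes = 72,410,000,000,000,000 bytes
1 PiB = 1,125,899,906,842,624 bytes
72,410,000,000,000,000 / 1,125,899,906,842,624 = 64.31 PiB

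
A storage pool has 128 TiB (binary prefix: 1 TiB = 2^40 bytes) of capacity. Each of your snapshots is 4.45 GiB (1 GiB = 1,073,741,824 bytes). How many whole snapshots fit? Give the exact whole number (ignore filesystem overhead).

29,454

Capacity: 128 TiB = 140,737,488,355,328 bytes
Per item: 4.45 GiB = 4,778,151,116.8 bytes
⌊140,737,488,355,328 / 4,778,151,116.8⌋ = 29,454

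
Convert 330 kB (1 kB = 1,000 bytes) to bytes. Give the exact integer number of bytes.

330 × 1,000 = 330,000 bytes

330,000 bytes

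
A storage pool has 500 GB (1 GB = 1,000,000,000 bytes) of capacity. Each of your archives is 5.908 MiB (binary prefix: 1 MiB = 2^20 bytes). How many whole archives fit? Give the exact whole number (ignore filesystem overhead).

Capacity: 500 GB = 500,000,000,000 bytes
Per item: 5.908 MiB = 6,194,987.008 bytes
⌊500,000,000,000 / 6,194,987.008⌋ = 80,710

80,710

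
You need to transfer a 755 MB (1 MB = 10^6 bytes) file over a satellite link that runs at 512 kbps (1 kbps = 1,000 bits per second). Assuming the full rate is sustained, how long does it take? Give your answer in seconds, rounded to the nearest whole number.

755 MB = 755,000,000 bytes = 6,040,000,000 bits
512 kbps = 512,000 bits/s
time = 6,040,000,000 / 512,000 = 11,797 s

11,797 seconds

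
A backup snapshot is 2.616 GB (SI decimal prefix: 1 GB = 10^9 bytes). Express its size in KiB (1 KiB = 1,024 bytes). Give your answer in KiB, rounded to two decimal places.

2,554,687.50 KiB

2.616 GB = 2.616 × 10^9 bytes = 2,616,000,000 bytes
1 KiB = 2^10 bytes = 1,024 bytes
2,616,000,000 / 1,024 = 2,554,687.50 KiB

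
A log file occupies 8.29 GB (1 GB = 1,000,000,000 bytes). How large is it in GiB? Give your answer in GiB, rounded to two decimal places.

8.29 GB = 8.29 × 10^9 bytes = 8,290,000,000 bytes
1 GiB = 2^30 bytes = 1,073,741,824 bytes
8,290,000,000 / 1,073,741,824 = 7.72 GiB

7.72 GiB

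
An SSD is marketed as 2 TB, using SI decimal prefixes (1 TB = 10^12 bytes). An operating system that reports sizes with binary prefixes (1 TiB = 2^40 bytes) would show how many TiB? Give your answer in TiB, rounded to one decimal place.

1.8 TiB

2 TB = 2 × 10^12 bytes = 2,000,000,000,000 bytes
1 TiB = 2^40 bytes = 1,099,511,627,776 bytes
2,000,000,000,000 / 1,099,511,627,776 = 1.8 TiB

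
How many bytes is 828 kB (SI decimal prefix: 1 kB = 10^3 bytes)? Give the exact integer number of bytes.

828,000 bytes

828 × 1,000 = 828,000 bytes  (1 kB = 10^3 bytes)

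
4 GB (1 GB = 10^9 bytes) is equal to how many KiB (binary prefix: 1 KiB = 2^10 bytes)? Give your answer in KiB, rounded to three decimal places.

4 GB × 1,000,000,000 bytes/GB = 4,000,000,000 bytes
1 KiB = 2^10 bytes = 1,024 bytes
4,000,000,000 / 1,024 = 3,906,250.000 KiB

3,906,250.000 KiB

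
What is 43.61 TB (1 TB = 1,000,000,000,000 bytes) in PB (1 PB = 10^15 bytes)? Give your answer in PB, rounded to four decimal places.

0.0436 PB

43.61 TB = 43.61 × 10^12 bytes = 43,610,000,000,000 bytes
1 PB = 10^15 bytes = 1,000,000,000,000,000 bytes
43,610,000,000,000 / 1,000,000,000,000,000 = 0.0436 PB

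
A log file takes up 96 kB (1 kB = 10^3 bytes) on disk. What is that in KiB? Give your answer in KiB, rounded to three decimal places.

93.750 KiB

96 kB = 96 × 10^3 bytes = 96,000 bytes
1 KiB = 1,024 bytes
96,000 / 1,024 = 93.750 KiB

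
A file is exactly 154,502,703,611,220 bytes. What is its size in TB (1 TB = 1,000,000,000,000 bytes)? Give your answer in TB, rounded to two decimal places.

154,502,703,611,220 bytes given.
1 TB = 10^12 bytes = 1,000,000,000,000 bytes
154,502,703,611,220 / 1,000,000,000,000 = 154.50 TB

154.50 TB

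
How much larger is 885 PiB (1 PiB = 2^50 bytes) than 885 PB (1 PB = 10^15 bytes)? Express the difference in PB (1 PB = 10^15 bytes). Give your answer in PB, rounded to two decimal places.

885 PiB = 885 × 1,125,899,906,842,624 = 996,421,417,555,722,240 bytes
885 PB = 885 × 1,000,000,000,000,000 = 885,000,000,000,000,000 bytes
difference = 111,421,417,555,722,240 bytes
111,421,417,555,722,240 / 1,000,000,000,000,000 = 111.42 PB

111.42 PB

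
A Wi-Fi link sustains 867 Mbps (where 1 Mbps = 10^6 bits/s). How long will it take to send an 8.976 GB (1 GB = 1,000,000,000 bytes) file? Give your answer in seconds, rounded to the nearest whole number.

8.976 GB = 8,976,000,000 bytes = 71,808,000,000 bits
867 Mbps = 867,000,000 bits/s
time = 71,808,000,000 / 867,000,000 = 83 s

83 seconds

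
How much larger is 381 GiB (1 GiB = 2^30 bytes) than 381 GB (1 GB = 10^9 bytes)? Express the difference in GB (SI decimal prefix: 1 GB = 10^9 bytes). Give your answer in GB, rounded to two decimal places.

28.10 GB

381 GiB = 381 × 1,073,741,824 = 409,095,634,944 bytes
381 GB = 381 × 1,000,000,000 = 381,000,000,000 bytes
difference = 28,095,634,944 bytes
28,095,634,944 / 1,000,000,000 = 28.10 GB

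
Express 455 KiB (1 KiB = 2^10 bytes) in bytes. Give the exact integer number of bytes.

455 × 1,024 = 465,920 bytes

465,920 bytes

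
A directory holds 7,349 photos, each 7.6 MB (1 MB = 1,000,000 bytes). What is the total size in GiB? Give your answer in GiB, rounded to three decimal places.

52.017 GiB

Total = 7,349 × 7.6 MB = 55852.4 MB
= 55852.4 × 1,000,000 bytes = 55,852,400,000 bytes
1 GiB = 1,073,741,824 bytes
55,852,400,000 / 1,073,741,824 = 52.017 GiB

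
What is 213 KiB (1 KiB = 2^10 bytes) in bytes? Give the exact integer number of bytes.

218,112 bytes

213 × 1,024 = 218,112 bytes  (1 KiB = 2^10 bytes)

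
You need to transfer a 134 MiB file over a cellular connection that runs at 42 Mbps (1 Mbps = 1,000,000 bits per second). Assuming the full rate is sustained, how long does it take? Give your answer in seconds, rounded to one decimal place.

26.8 seconds

134 MiB = 140,509,184 bytes = 1,124,073,472 bits
42 Mbps = 42,000,000 bits/s
time = 1,124,073,472 / 42,000,000 = 26.8 s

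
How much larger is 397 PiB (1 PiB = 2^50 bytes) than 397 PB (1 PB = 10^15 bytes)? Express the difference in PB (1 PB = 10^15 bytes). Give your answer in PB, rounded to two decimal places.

49.98 PB

397 PiB = 397 × 1,125,899,906,842,624 = 446,982,263,016,521,728 bytes
397 PB = 397 × 1,000,000,000,000,000 = 397,000,000,000,000,000 bytes
difference = 49,982,263,016,521,728 bytes
49,982,263,016,521,728 / 1,000,000,000,000,000 = 49.98 PB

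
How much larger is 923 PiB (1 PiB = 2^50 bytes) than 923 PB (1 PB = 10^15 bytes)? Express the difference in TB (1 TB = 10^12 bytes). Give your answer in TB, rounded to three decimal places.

923 PiB = 923 × 1,125,899,906,842,624 = 1,039,205,614,015,741,952 bytes
923 PB = 923 × 1,000,000,000,000,000 = 923,000,000,000,000,000 bytes
difference = 116,205,614,015,741,952 bytes
116,205,614,015,741,952 / 1,000,000,000,000 = 116,205.614 TB

116,205.614 TB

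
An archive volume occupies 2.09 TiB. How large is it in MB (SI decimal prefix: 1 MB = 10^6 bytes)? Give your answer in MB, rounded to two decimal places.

2,297,979.30 MB

2.09 TiB = 2.09 × 2^40 bytes = 2,297,979,302,051.84 bytes
1 MB = 10^6 bytes = 1,000,000 bytes
2,297,979,302,051.84 / 1,000,000 = 2,297,979.30 MB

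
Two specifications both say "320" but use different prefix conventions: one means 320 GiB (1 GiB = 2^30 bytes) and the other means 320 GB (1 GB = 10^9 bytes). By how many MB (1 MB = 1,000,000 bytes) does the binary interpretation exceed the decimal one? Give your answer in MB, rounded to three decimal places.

320 GiB = 320 × 1,073,741,824 = 343,597,383,680 bytes
320 GB = 320 × 1,000,000,000 = 320,000,000,000 bytes
difference = 23,597,383,680 bytes
23,597,383,680 / 1,000,000 = 23,597.384 MB

23,597.384 MB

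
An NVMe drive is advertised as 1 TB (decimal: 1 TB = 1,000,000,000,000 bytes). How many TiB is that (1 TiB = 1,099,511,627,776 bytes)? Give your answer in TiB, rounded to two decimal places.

0.91 TiB

1 TB = 1 × 10^12 bytes = 1,000,000,000,000 bytes
1 TiB = 2^40 bytes = 1,099,511,627,776 bytes
1,000,000,000,000 / 1,099,511,627,776 = 0.91 TiB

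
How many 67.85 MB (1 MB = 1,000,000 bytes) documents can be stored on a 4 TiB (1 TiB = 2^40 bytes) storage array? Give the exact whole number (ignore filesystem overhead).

Capacity: 4 TiB = 4,398,046,511,104 bytes
Per item: 67.85 MB = 67,850,000 bytes
⌊4,398,046,511,104 / 67,850,000⌋ = 64,820

64,820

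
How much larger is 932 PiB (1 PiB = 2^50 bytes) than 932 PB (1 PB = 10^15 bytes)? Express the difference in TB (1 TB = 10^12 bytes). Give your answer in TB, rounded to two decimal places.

117,338.71 TB

932 PiB = 932 × 1,125,899,906,842,624 = 1,049,338,713,177,325,568 bytes
932 PB = 932 × 1,000,000,000,000,000 = 932,000,000,000,000,000 bytes
difference = 117,338,713,177,325,568 bytes
117,338,713,177,325,568 / 1,000,000,000,000 = 117,338.71 TB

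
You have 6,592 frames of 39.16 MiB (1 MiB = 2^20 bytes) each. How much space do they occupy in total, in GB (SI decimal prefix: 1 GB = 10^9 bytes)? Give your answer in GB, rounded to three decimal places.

Total = 6,592 × 39.16 MiB = 258142.72 MiB
= 258142.72 × 1,048,576 bytes = 270,682,260,766.72 bytes
1 GB = 1,000,000,000 bytes
270,682,260,766.72 / 1,000,000,000 = 270.682 GB

270.682 GB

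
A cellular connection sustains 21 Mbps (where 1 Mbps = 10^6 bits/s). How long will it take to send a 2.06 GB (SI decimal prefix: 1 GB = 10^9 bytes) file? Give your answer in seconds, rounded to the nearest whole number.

785 seconds

2.06 GB = 2,060,000,000 bytes = 16,480,000,000 bits
21 Mbps = 21,000,000 bits/s
time = 16,480,000,000 / 21,000,000 = 785 s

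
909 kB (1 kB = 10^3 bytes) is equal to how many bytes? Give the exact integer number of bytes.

909 × 1,000 = 909,000 bytes  (1 kB = 10^3 bytes)

909,000 bytes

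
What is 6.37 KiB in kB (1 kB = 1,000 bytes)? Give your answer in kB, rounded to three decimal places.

6.37 KiB = 6.37 × 2^10 bytes = 6,522.88 bytes
1 kB = 1,000 bytes
6,522.88 / 1,000 = 6.523 kB

6.523 kB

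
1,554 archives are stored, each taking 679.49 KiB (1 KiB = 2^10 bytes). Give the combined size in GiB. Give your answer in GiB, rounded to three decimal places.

Total = 1,554 × 679.49 KiB = 1055927.46 KiB
= 1055927.46 × 1,024 bytes = 1,081,269,719.04 bytes
1 GiB = 1,073,741,824 bytes
1,081,269,719.04 / 1,073,741,824 = 1.007 GiB

1.007 GiB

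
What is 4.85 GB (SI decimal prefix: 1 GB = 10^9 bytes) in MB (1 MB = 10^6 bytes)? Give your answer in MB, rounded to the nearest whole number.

4,850 MB

4.85 GB × 1,000,000,000 bytes/GB = 4,850,000,000 bytes
1 MB = 10^6 bytes = 1,000,000 bytes
4,850,000,000 / 1,000,000 = 4,850 MB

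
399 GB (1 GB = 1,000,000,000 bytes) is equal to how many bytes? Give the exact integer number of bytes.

399,000,000,000 bytes

399 × 1,000,000,000 = 399,000,000,000 bytes  (1 GB = 10^9 bytes)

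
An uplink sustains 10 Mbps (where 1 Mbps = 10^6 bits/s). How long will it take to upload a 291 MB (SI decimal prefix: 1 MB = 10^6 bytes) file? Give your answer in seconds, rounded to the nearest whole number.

233 seconds

291 MB = 291,000,000 bytes = 2,328,000,000 bits
10 Mbps = 10,000,000 bits/s
time = 2,328,000,000 / 10,000,000 = 233 s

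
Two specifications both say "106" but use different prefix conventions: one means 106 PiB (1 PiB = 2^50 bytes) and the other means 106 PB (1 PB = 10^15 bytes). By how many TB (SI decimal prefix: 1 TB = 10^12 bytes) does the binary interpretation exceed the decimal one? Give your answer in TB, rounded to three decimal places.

13,345.390 TB

106 PiB = 106 × 1,125,899,906,842,624 = 119,345,390,125,318,144 bytes
106 PB = 106 × 1,000,000,000,000,000 = 106,000,000,000,000,000 bytes
difference = 13,345,390,125,318,144 bytes
13,345,390,125,318,144 / 1,000,000,000,000 = 13,345.390 TB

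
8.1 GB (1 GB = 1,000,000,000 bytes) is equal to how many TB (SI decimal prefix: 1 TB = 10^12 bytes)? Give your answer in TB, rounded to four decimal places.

0.0081 TB

8.1 GB = 8.1 × 10^9 bytes = 8,100,000,000 bytes
1 TB = 10^12 bytes = 1,000,000,000,000 bytes
8,100,000,000 / 1,000,000,000,000 = 0.0081 TB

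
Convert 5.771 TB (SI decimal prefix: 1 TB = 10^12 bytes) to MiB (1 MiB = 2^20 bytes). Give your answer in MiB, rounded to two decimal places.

5,503,654.48 MiB

5.771 TB = 5.771 × 10^12 bytes = 5,771,000,000,000 bytes
1 MiB = 2^20 bytes = 1,048,576 bytes
5,771,000,000,000 / 1,048,576 = 5,503,654.48 MiB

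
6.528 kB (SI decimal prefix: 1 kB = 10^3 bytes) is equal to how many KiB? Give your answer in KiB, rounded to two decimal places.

6.38 KiB

6.528 kB × 1,000 bytes/kB = 6,528 bytes
1 KiB = 2^10 bytes = 1,024 bytes
6,528 / 1,024 = 6.38 KiB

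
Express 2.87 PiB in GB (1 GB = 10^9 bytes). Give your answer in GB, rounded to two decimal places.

2.87 PiB = 2.87 × 2^50 bytes = 3,231,332,732,638,330.88 bytes
1 GB = 1,000,000,000 bytes
3,231,332,732,638,330.88 / 1,000,000,000 = 3,231,332.73 GB

3,231,332.73 GB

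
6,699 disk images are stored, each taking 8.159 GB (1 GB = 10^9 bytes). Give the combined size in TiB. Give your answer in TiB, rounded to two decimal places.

49.71 TiB

Total = 6,699 × 8.159 GB = 54657.141 GB
= 54657.141 × 1,000,000,000 bytes = 54,657,141,000,000 bytes
1 TiB = 1,099,511,627,776 bytes
54,657,141,000,000 / 1,099,511,627,776 = 49.71 TiB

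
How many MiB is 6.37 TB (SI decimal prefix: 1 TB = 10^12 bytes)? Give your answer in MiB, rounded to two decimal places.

6.37 TB = 6.37 × 10^12 bytes = 6,370,000,000,000 bytes
1 MiB = 1,048,576 bytes
6,370,000,000,000 / 1,048,576 = 6,074,905.40 MiB

6,074,905.40 MiB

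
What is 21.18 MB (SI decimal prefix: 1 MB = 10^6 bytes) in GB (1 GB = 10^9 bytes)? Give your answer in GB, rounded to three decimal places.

21.18 MB × 1,000,000 bytes/MB = 21,180,000 bytes
1 GB = 10^9 bytes = 1,000,000,000 bytes
21,180,000 / 1,000,000,000 = 0.021 GB

0.021 GB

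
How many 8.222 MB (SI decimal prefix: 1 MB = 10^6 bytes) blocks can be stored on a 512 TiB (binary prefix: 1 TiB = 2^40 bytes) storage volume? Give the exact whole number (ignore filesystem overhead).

Capacity: 512 TiB = 562,949,953,421,312 bytes
Per item: 8.222 MB = 8,222,000 bytes
⌊562,949,953,421,312 / 8,222,000⌋ = 68,468,736

68,468,736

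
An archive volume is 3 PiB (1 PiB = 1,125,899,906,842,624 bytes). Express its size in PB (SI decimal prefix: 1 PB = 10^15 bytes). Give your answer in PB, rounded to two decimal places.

3.38 PB

3 PiB = 3 × 2^50 bytes = 3,377,699,720,527,872 bytes
1 PB = 10^15 bytes = 1,000,000,000,000,000 bytes
3,377,699,720,527,872 / 1,000,000,000,000,000 = 3.38 PB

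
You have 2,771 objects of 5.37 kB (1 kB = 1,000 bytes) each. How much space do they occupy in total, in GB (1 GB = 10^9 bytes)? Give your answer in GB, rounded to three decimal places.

Total = 2,771 × 5.37 kB = 14880.27 kB
= 14880.27 × 1,000 bytes = 14,880,270 bytes
1 GB = 1,000,000,000 bytes
14,880,270 / 1,000,000,000 = 0.015 GB

0.015 GB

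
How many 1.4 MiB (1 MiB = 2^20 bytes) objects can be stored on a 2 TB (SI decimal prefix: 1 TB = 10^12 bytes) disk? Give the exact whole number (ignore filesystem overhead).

1,362,391

Capacity: 2 TB = 2,000,000,000,000 bytes
Per item: 1.4 MiB = 1,468,006.4 bytes
⌊2,000,000,000,000 / 1,468,006.4⌋ = 1,362,391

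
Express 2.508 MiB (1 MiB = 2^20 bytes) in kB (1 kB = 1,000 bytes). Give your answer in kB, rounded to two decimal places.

2.508 MiB × 1,048,576 bytes/MiB = 2,629,828.608 bytes
1 kB = 1,000 bytes
2,629,828.608 / 1,000 = 2,629.83 kB

2,629.83 kB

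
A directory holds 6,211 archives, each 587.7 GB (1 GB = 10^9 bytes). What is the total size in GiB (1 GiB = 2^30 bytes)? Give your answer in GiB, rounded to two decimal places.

Total = 6,211 × 587.7 GB = 3650204.7 GB
= 3650204.7 × 1,000,000,000 bytes = 3,650,204,700,000,000 bytes
1 GiB = 1,073,741,824 bytes
3,650,204,700,000,000 / 1,073,741,824 = 3,399,518.04 GiB

3,399,518.04 GiB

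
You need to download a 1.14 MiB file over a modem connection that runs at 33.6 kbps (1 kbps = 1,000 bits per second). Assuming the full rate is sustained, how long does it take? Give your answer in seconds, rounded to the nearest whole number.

285 seconds

1.14 MiB = 1,195,376.64 bytes = 9,563,013.12 bits
33.6 kbps = 33,600 bits/s
time = 9,563,013.12 / 33,600 = 285 s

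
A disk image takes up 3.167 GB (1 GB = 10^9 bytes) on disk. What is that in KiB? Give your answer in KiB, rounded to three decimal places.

3.167 GB × 1,000,000,000 bytes/GB = 3,167,000,000 bytes
1 KiB = 2^10 bytes = 1,024 bytes
3,167,000,000 / 1,024 = 3,092,773.438 KiB

3,092,773.438 KiB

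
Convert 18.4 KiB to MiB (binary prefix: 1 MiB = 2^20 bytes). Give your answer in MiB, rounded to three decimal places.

18.4 KiB × 1,024 bytes/KiB = 18,841.6 bytes
1 MiB = 2^20 bytes = 1,048,576 bytes
18,841.6 / 1,048,576 = 0.018 MiB

0.018 MiB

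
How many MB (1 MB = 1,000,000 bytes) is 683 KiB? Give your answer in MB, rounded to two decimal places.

0.70 MB

683 KiB = 683 × 2^10 bytes = 699,392 bytes
1 MB = 10^6 bytes = 1,000,000 bytes
699,392 / 1,000,000 = 0.70 MB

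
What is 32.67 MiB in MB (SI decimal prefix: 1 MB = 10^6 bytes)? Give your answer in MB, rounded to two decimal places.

32.67 MiB × 1,048,576 bytes/MiB = 34,256,977.92 bytes
1 MB = 10^6 bytes = 1,000,000 bytes
34,256,977.92 / 1,000,000 = 34.26 MB

34.26 MB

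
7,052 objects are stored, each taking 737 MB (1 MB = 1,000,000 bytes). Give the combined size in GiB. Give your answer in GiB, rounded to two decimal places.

4,840.39 GiB

Total = 7,052 × 737 MB = 5,197,324 MB
= 5,197,324 × 1,000,000 bytes = 5,197,324,000,000 bytes
1 GiB = 1,073,741,824 bytes
5,197,324,000,000 / 1,073,741,824 = 4,840.39 GiB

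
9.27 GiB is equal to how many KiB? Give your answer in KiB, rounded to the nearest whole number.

9.27 GiB = 9.27 × 2^30 bytes = 9,953,586,708.48 bytes
1 KiB = 2^10 bytes = 1,024 bytes
9,953,586,708.48 / 1,024 = 9,720,300 KiB

9,720,300 KiB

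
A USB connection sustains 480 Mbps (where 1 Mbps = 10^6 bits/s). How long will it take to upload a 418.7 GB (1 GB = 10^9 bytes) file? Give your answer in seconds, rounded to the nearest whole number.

6,978 seconds

418.7 GB = 418,700,000,000 bytes = 3,349,600,000,000 bits
480 Mbps = 480,000,000 bits/s
time = 3,349,600,000,000 / 480,000,000 = 6,978 s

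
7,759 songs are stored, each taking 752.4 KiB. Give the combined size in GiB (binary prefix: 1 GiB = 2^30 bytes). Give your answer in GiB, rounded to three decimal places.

5.567 GiB

Total = 7,759 × 752.4 KiB = 5837871.6 KiB
= 5837871.6 × 1,024 bytes = 5,977,980,518.4 bytes
1 GiB = 1,073,741,824 bytes
5,977,980,518.4 / 1,073,741,824 = 5.567 GiB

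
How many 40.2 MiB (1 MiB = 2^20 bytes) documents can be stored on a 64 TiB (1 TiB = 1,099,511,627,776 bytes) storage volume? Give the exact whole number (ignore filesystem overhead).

1,669,374

Capacity: 64 TiB = 70,368,744,177,664 bytes
Per item: 40.2 MiB = 42,152,755.2 bytes
⌊70,368,744,177,664 / 42,152,755.2⌋ = 1,669,374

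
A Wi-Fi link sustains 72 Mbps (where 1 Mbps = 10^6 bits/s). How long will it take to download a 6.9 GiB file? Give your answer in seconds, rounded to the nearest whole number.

823 seconds

6.9 GiB = 7,408,818,585.6 bytes = 59,270,548,684.8 bits
72 Mbps = 72,000,000 bits/s
time = 59,270,548,684.8 / 72,000,000 = 823 s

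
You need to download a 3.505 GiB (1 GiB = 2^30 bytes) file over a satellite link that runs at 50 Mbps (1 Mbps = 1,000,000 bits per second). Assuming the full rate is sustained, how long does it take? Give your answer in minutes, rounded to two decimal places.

3.505 GiB = 3,763,465,093.12 bytes = 30,107,720,744.96 bits
50 Mbps = 50,000,000 bits/s
time = 30,107,720,744.96 / 50,000,000 = 602.154 s
602.154 s / 60 = 10.04 minutes

10.04 minutes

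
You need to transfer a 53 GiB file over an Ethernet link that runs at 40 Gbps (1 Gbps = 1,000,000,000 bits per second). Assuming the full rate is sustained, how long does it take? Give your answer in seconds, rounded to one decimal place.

11.4 seconds

53 GiB = 56,908,316,672 bytes = 455,266,533,376 bits
40 Gbps = 40,000,000,000 bits/s
time = 455,266,533,376 / 40,000,000,000 = 11.4 s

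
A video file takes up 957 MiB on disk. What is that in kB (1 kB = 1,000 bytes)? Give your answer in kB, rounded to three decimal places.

1,003,487.232 kB

957 MiB × 1,048,576 bytes/MiB = 1,003,487,232 bytes
1 kB = 10^3 bytes = 1,000 bytes
1,003,487,232 / 1,000 = 1,003,487.232 kB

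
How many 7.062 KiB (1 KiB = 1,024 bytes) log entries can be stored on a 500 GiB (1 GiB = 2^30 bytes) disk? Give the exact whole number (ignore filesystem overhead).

Capacity: 500 GiB = 536,870,912,000 bytes
Per item: 7.062 KiB = 7,231.488 bytes
⌊536,870,912,000 / 7,231.488⌋ = 74,240,725

74,240,725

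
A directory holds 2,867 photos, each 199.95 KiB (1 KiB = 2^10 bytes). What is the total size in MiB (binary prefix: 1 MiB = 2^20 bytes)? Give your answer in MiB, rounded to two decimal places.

559.82 MiB

Total = 2,867 × 199.95 KiB = 573256.65 KiB
= 573256.65 × 1,024 bytes = 587,014,809.6 bytes
1 MiB = 1,048,576 bytes
587,014,809.6 / 1,048,576 = 559.82 MiB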